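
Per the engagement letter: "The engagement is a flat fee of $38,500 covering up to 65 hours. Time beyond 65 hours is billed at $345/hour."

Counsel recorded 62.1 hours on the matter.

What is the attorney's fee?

$38,500.00

62.1 hours is within the 65-hour scope; only the flat fee applies.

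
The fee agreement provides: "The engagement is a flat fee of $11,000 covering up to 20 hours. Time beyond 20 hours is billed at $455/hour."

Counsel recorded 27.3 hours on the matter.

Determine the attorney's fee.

$14,321.50

Flat fee: $11,000.00
Excess hours: 27.3 − 20 = 7.3
Overrun: 7.3 × $455 = $3,321.50
Total: $11,000.00 + $3,321.50 = $14,321.50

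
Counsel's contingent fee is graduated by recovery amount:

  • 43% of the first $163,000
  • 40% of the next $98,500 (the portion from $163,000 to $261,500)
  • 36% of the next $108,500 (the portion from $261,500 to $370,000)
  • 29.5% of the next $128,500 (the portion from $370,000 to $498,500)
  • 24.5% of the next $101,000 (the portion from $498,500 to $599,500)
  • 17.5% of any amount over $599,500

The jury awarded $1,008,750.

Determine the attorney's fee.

$282,821.25

First $163,000 at 43% = $70,090.00
Next $98,500 at 40% = $39,400.00
Next $108,500 at 36% = $39,060.00
Next $128,500 at 29.5% = $37,907.50
Next $101,000 at 24.5% = $24,745.00
Remaining $409,250 at 17.5% = $71,618.75
Fee: $70,090.00 + $39,400.00 + $39,060.00 + $37,907.50 + $24,745.00 + $71,618.75 = $282,821.25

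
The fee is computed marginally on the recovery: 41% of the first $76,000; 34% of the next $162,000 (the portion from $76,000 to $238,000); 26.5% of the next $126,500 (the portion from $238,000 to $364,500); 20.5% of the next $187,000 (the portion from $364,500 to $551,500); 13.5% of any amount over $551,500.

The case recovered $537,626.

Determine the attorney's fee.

$155,253.33

First $76,000 at 41% = $31,160.00
Next $162,000 at 34% = $55,080.00
Next $126,500 at 26.5% = $33,522.50
Remaining $173,126 at 20.5% = $35,490.83
Fee: $31,160.00 + $55,080.00 + $33,522.50 + $35,490.83 = $155,253.33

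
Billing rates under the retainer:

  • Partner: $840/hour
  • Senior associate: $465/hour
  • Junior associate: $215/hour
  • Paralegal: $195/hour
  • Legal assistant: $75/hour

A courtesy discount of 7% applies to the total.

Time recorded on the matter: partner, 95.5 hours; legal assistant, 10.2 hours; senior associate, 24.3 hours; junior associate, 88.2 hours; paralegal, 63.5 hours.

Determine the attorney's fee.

Partner: 95.5 × $840 = $80,220.00
Senior associate: 24.3 × $465 = $11,299.50
Junior associate: 88.2 × $215 = $18,963.00
Paralegal: 63.5 × $195 = $12,382.50
Legal assistant: 10.2 × $75 = $765.00
Subtotal: $123,630.00
Less 7% discount: −$8,654.10
Total: $123,630.00 − $8,654.10 = $114,975.90

$114,975.90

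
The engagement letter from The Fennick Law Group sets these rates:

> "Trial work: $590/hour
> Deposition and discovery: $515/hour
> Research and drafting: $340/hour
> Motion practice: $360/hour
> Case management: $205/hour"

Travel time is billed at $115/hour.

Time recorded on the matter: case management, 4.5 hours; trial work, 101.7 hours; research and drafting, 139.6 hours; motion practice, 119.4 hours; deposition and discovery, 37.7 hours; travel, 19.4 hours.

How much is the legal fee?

$173,020.00

Trial work: 101.7 × $590 = $60,003.00
Deposition and discovery: 37.7 × $515 = $19,415.50
Research and drafting: 139.6 × $340 = $47,464.00
Motion practice: 119.4 × $360 = $42,984.00
Case management: 4.5 × $205 = $922.50
Subtotal: $60,003.00 + $19,415.50 + $47,464.00 + $42,984.00 + $922.50 = $170,789.00
Travel: 19.4 × $115 = $2,231.00
Total: $170,789.00 + $2,231.00 = $173,020.00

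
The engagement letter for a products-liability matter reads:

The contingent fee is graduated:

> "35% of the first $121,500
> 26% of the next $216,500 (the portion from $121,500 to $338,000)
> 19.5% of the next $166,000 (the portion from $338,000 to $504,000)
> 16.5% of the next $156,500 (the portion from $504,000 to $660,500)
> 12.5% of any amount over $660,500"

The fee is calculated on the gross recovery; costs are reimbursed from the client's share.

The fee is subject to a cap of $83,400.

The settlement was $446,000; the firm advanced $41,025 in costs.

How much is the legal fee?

$83,400.00

Fee base is the gross recovery, $446,000; costs are reimbursed separately.
First $121,500 at 35% = $42,525.00
Next $216,500 at 26% = $56,290.00
Remaining $108,000 at 19.5% = $21,060.00
Fee: $42,525.00 + $56,290.00 + $21,060.00 = $119,875.00
$119,875.00 exceeds the $83,400 cap, so the fee is capped at $83,400.00.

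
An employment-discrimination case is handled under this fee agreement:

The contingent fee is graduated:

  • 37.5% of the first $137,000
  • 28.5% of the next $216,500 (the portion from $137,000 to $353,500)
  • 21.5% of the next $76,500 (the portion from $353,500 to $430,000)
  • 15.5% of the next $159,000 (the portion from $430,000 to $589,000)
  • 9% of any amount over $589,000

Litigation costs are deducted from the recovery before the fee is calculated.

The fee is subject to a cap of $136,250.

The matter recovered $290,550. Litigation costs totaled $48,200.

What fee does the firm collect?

Fee base (net of costs): $290,550 − $48,200 = $242,350
First $137,000 at 37.5% = $51,375.00
Remaining $105,350 at 28.5% = $30,024.75
Fee: $51,375.00 + $30,024.75 = $81,399.75
$81,399.75 is under the $136,250 cap.

$81,399.75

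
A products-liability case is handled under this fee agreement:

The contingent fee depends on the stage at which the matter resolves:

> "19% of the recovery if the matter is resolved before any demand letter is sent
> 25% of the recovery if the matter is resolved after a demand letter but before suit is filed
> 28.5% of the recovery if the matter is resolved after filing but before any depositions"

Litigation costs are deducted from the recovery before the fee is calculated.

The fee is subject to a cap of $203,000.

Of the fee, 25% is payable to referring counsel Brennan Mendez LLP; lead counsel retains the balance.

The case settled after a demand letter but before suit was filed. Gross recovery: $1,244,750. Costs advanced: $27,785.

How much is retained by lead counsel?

Fee base (net of costs): $1,244,750 − $27,785 = $1,216,965
The matter settled after a demand letter but before suit was filed, so the 25% rate applies.
$1,216,965 × 25% = $304,241.25
$304,241.25 exceeds the $203,000 cap, so the fee is capped at $203,000.00.
Referral share: 25% of $203,000.00 = $50,750.00; lead counsel retains $203,000.00 − $50,750.00 = $152,250.00.

$152,250.00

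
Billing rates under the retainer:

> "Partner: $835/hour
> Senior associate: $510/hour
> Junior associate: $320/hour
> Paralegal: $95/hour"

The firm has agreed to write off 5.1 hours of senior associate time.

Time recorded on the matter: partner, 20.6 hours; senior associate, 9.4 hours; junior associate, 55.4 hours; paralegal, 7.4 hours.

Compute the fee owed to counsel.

$37,825.00

Partner: 20.6 × $835 = $17,201.00
Senior associate: 9.4 × $510 = $4,794.00
Junior associate: 55.4 × $320 = $17,728.00
Paralegal: 7.4 × $95 = $703.00
Subtotal: $40,426.00
Write-off: 5.1 × $510 = $2,601.00
Total: $40,426.00 − $2,601.00 = $37,825.00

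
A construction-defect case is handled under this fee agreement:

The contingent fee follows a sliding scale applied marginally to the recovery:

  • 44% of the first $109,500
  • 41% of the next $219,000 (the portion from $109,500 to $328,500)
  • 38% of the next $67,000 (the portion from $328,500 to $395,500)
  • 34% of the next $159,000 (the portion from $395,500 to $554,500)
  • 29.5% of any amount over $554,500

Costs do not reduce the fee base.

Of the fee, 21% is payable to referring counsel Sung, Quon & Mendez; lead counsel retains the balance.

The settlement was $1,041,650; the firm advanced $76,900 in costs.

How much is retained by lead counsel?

Fee base is the gross recovery, $1,041,650; costs are reimbursed separately.
First $109,500 at 44% = $48,180.00
Next $219,000 at 41% = $89,790.00
Next $67,000 at 38% = $25,460.00
Next $159,000 at 34% = $54,060.00
Remaining $487,150 at 29.5% = $143,709.25
Fee: $48,180.00 + $89,790.00 + $25,460.00 + $54,060.00 + $143,709.25 = $361,199.25
Referral share: 21% of $361,199.25 = $75,851.84; lead counsel retains $361,199.25 − $75,851.84 = $285,347.41.

$285,347.41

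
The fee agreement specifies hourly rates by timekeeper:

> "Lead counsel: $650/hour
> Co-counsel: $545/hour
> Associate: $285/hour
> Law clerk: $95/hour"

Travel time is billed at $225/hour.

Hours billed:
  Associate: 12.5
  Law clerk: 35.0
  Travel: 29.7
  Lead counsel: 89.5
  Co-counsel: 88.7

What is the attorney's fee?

$120,086.50

Lead counsel: 89.5 × $650 = $58,175.00
Co-counsel: 88.7 × $545 = $48,341.50
Associate: 12.5 × $285 = $3,562.50
Law clerk: 35.0 × $95 = $3,325.00
Subtotal: $58,175.00 + $48,341.50 + $3,562.50 + $3,325.00 = $113,404.00
Travel: 29.7 × $225 = $6,682.50
Total: $113,404.00 + $6,682.50 = $120,086.50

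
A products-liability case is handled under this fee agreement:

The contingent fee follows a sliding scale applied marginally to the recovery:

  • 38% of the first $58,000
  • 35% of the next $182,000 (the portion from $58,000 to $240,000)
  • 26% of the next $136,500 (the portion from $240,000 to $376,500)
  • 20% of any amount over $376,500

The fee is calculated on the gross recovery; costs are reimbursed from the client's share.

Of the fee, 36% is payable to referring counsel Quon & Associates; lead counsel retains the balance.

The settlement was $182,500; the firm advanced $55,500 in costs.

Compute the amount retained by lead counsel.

$41,993.60

Fee base is the gross recovery, $182,500; costs are reimbursed separately.
First $58,000 at 38% = $22,040.00
Remaining $124,500 at 35% = $43,575.00
Fee: $22,040.00 + $43,575.00 = $65,615.00
Referral share: 36% of $65,615.00 = $23,621.40; lead counsel retains $65,615.00 − $23,621.40 = $41,993.60.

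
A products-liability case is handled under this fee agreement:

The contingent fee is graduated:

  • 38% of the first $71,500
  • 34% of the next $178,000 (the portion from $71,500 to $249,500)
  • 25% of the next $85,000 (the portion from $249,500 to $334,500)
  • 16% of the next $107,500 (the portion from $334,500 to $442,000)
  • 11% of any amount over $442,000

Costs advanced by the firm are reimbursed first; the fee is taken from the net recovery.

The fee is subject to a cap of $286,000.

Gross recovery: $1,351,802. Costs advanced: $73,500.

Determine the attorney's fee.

$218,133.22

Fee base (net of costs): $1,351,802 − $73,500 = $1,278,302
First $71,500 at 38% = $27,170.00
Next $178,000 at 34% = $60,520.00
Next $85,000 at 25% = $21,250.00
Next $107,500 at 16% = $17,200.00
Remaining $836,302 at 11% = $91,993.22
Fee: $27,170.00 + $60,520.00 + $21,250.00 + $17,200.00 + $91,993.22 = $218,133.22
$218,133.22 is under the $286,000 cap.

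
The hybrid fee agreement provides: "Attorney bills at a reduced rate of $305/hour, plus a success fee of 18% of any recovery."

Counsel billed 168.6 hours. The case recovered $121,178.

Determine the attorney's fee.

Hourly: 168.6 × $305 = $51,423.00
Success fee: 18% of $121,178 = $21,812.04
Total: $51,423.00 + $21,812.04 = $73,235.04

$73,235.04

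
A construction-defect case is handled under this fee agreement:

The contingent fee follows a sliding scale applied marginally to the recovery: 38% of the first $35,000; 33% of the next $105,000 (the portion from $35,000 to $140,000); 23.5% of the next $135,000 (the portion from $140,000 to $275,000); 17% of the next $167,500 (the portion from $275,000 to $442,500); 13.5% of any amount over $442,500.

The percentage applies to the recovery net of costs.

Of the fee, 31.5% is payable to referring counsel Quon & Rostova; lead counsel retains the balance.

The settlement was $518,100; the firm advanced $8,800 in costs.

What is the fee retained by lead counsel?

Fee base (net of costs): $518,100 − $8,800 = $509,300
First $35,000 at 38% = $13,300.00
Next $105,000 at 33% = $34,650.00
Next $135,000 at 23.5% = $31,725.00
Next $167,500 at 17% = $28,475.00
Remaining $66,800 at 13.5% = $9,018.00
Fee: $13,300.00 + $34,650.00 + $31,725.00 + $28,475.00 + $9,018.00 = $117,168.00
Referral share: 31.5% of $117,168.00 = $36,907.92; lead counsel retains $117,168.00 − $36,907.92 = $80,260.08.

$80,260.08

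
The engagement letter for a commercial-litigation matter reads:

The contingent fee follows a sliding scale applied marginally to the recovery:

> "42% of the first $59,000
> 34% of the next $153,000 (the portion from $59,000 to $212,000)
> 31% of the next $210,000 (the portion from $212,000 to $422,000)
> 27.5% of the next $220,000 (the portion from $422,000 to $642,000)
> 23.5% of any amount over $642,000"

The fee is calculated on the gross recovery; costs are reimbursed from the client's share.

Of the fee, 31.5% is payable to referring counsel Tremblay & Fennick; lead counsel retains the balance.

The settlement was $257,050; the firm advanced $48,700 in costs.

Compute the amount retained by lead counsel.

$62,174.37

Fee base is the gross recovery, $257,050; costs are reimbursed separately.
First $59,000 at 42% = $24,780.00
Next $153,000 at 34% = $52,020.00
Remaining $45,050 at 31% = $13,965.50
Fee: $24,780.00 + $52,020.00 + $13,965.50 = $90,765.50
Referral share: 31.5% of $90,765.50 = $28,591.13; lead counsel retains $90,765.50 − $28,591.13 = $62,174.37.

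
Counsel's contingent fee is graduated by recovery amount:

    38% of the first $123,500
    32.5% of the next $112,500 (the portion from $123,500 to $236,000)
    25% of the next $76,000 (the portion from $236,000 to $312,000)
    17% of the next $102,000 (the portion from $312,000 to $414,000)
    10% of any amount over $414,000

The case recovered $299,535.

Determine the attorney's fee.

First $123,500 at 38% = $46,930.00
Next $112,500 at 32.5% = $36,562.50
Remaining $63,535 at 25% = $15,883.75
Fee: $46,930.00 + $36,562.50 + $15,883.75 = $99,376.25

$99,376.25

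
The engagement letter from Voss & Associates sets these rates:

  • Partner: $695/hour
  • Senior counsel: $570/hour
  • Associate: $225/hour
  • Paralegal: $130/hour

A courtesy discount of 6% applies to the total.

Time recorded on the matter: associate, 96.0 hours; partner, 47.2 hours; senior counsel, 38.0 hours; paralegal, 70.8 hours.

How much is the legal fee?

$80,151.92

Partner: 47.2 × $695 = $32,804.00
Senior counsel: 38.0 × $570 = $21,660.00
Associate: 96.0 × $225 = $21,600.00
Paralegal: 70.8 × $130 = $9,204.00
Subtotal: $85,268.00
Less 6% discount: −$5,116.08
Total: $85,268.00 − $5,116.08 = $80,151.92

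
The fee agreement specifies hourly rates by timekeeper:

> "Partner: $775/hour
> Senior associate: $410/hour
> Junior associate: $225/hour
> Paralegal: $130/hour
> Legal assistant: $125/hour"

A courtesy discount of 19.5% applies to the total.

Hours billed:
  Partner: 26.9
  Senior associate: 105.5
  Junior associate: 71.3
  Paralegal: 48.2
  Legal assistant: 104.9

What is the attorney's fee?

Partner: 26.9 × $775 = $20,847.50
Senior associate: 105.5 × $410 = $43,255.00
Junior associate: 71.3 × $225 = $16,042.50
Paralegal: 48.2 × $130 = $6,266.00
Legal assistant: 104.9 × $125 = $13,112.50
Subtotal: $99,523.50
Less 19.5% discount: −$19,407.08
Total: $99,523.50 − $19,407.08 = $80,116.42

$80,116.42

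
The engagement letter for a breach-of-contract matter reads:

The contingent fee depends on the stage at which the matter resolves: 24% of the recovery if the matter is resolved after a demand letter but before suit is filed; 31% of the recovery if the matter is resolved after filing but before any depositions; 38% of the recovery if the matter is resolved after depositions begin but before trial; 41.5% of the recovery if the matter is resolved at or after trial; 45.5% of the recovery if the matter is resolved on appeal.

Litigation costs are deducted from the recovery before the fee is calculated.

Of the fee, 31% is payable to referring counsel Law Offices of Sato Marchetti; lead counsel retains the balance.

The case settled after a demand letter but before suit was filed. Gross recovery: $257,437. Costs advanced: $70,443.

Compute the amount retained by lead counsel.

Fee base (net of costs): $257,437 − $70,443 = $186,994
The matter settled after a demand letter but before suit was filed, so the 24% rate applies.
$186,994 × 24% = $44,878.56
Referral share: 31% of $44,878.56 = $13,912.35; lead counsel retains $44,878.56 − $13,912.35 = $30,966.21.

$30,966.21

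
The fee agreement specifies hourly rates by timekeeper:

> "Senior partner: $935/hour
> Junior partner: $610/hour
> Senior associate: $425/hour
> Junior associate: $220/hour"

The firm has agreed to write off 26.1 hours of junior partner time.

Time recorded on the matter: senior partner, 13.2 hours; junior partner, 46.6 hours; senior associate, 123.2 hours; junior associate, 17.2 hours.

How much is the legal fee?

Senior partner: 13.2 × $935 = $12,342.00
Junior partner: 46.6 × $610 = $28,426.00
Senior associate: 123.2 × $425 = $52,360.00
Junior associate: 17.2 × $220 = $3,784.00
Subtotal: $96,912.00
Write-off: 26.1 × $610 = $15,921.00
Total: $96,912.00 − $15,921.00 = $80,991.00

$80,991.00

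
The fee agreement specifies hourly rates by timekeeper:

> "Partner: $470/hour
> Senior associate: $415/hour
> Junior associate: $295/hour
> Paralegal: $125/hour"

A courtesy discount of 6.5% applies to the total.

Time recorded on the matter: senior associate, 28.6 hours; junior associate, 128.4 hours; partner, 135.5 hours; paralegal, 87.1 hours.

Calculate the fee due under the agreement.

Partner: 135.5 × $470 = $63,685.00
Senior associate: 28.6 × $415 = $11,869.00
Junior associate: 128.4 × $295 = $37,878.00
Paralegal: 87.1 × $125 = $10,887.50
Subtotal: $124,319.50
Less 6.5% discount: −$8,080.77
Total: $124,319.50 − $8,080.77 = $116,238.73

$116,238.73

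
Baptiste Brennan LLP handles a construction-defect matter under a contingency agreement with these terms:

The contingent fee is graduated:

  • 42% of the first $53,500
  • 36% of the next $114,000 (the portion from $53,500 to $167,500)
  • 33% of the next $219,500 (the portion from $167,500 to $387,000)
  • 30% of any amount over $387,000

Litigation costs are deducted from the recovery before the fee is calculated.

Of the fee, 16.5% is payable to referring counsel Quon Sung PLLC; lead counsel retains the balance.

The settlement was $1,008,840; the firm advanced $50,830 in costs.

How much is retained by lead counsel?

Fee base (net of costs): $1,008,840 − $50,830 = $958,010
First $53,500 at 42% = $22,470.00
Next $114,000 at 36% = $41,040.00
Next $219,500 at 33% = $72,435.00
Remaining $571,010 at 30% = $171,303.00
Fee: $22,470.00 + $41,040.00 + $72,435.00 + $171,303.00 = $307,248.00
Referral share: 16.5% of $307,248.00 = $50,695.92; lead counsel retains $307,248.00 − $50,695.92 = $256,552.08.

$256,552.08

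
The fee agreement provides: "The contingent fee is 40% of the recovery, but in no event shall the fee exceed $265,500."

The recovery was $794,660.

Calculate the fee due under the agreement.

40% of $794,660 = $317,864.00
That exceeds the $265,500 cap, so the fee is capped at $265,500.

$265,500.00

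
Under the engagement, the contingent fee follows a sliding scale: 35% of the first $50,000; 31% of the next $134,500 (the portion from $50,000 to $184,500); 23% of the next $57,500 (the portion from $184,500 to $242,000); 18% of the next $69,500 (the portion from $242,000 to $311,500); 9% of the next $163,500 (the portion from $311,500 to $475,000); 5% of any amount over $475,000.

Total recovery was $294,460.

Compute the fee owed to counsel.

First $50,000 at 35% = $17,500.00
Next $134,500 at 31% = $41,695.00
Next $57,500 at 23% = $13,225.00
Remaining $52,460 at 18% = $9,442.80
Fee: $17,500.00 + $41,695.00 + $13,225.00 + $9,442.80 = $81,862.80

$81,862.80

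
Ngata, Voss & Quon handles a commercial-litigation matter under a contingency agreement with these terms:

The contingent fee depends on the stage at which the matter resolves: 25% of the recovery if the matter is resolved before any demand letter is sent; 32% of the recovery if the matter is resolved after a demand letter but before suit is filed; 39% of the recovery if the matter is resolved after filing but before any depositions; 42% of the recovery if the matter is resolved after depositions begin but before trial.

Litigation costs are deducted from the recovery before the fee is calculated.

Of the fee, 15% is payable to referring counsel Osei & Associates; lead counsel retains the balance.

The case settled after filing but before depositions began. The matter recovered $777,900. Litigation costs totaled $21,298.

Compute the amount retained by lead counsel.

Fee base (net of costs): $777,900 − $21,298 = $756,602
The matter settled after filing but before depositions began, so the 39% rate applies.
$756,602 × 39% = $295,074.78
Referral share: 15% of $295,074.78 = $44,261.22; lead counsel retains $295,074.78 − $44,261.22 = $250,813.56.

$250,813.56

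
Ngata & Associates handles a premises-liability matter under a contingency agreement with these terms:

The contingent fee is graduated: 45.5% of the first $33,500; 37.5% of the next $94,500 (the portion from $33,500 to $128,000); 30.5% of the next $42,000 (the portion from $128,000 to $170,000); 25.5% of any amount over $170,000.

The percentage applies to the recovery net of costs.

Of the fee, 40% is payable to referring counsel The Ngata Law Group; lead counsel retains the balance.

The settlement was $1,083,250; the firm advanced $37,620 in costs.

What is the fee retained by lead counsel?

$172,065.39

Fee base (net of costs): $1,083,250 − $37,620 = $1,045,630
First $33,500 at 45.5% = $15,242.50
Next $94,500 at 37.5% = $35,437.50
Next $42,000 at 30.5% = $12,810.00
Remaining $875,630 at 25.5% = $223,285.65
Fee: $15,242.50 + $35,437.50 + $12,810.00 + $223,285.65 = $286,775.65
Referral share: 40% of $286,775.65 = $114,710.26; lead counsel retains $286,775.65 − $114,710.26 = $172,065.39.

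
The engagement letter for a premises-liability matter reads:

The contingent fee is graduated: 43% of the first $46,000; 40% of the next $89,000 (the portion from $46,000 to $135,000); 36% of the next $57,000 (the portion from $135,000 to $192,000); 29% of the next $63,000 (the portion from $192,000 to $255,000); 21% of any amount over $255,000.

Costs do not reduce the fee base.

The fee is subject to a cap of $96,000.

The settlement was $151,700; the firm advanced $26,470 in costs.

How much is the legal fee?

$61,392.00

Fee base is the gross recovery, $151,700; costs are reimbursed separately.
First $46,000 at 43% = $19,780.00
Next $89,000 at 40% = $35,600.00
Remaining $16,700 at 36% = $6,012.00
Fee: $19,780.00 + $35,600.00 + $6,012.00 = $61,392.00
$61,392.00 is under the $96,000 cap.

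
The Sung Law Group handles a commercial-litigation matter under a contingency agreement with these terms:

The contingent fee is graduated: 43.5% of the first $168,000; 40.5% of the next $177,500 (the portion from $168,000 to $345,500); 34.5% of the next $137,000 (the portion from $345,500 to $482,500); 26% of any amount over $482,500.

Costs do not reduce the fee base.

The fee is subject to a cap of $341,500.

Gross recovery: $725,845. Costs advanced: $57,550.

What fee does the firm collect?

Fee base is the gross recovery, $725,845; costs are reimbursed separately.
First $168,000 at 43.5% = $73,080.00
Next $177,500 at 40.5% = $71,887.50
Next $137,000 at 34.5% = $47,265.00
Remaining $243,345 at 26% = $63,269.70
Fee: $73,080.00 + $71,887.50 + $47,265.00 + $63,269.70 = $255,502.20
$255,502.20 is under the $341,500 cap.

$255,502.20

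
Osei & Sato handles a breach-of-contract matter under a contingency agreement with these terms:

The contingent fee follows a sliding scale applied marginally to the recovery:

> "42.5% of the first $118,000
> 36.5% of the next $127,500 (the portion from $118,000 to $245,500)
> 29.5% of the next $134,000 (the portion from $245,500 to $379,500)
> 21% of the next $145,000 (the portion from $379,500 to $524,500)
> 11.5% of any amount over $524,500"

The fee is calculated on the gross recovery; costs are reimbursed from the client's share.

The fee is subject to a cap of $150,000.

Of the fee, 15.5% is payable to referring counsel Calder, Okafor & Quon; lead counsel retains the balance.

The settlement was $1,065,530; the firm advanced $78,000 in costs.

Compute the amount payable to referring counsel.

$23,250.00

Fee base is the gross recovery, $1,065,530; costs are reimbursed separately.
First $118,000 at 42.5% = $50,150.00
Next $127,500 at 36.5% = $46,537.50
Next $134,000 at 29.5% = $39,530.00
Next $145,000 at 21% = $30,450.00
Remaining $541,030 at 11.5% = $62,218.45
Fee: $50,150.00 + $46,537.50 + $39,530.00 + $30,450.00 + $62,218.45 = $228,885.95
$228,885.95 exceeds the $150,000 cap, so the fee is capped at $150,000.00.
Referral share: 15.5% of $150,000.00 = $23,250.00; lead counsel retains $150,000.00 − $23,250.00 = $126,750.00.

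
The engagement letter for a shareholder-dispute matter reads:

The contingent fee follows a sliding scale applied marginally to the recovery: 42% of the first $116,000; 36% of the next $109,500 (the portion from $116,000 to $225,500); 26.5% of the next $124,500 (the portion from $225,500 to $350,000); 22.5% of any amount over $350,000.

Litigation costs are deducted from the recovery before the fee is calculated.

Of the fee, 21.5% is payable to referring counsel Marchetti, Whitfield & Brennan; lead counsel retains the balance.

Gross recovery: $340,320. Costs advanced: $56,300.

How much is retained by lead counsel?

Fee base (net of costs): $340,320 − $56,300 = $284,020
First $116,000 at 42% = $48,720.00
Next $109,500 at 36% = $39,420.00
Remaining $58,520 at 26.5% = $15,507.80
Fee: $48,720.00 + $39,420.00 + $15,507.80 = $103,647.80
Referral share: 21.5% of $103,647.80 = $22,284.28; lead counsel retains $103,647.80 − $22,284.28 = $81,363.52.

$81,363.52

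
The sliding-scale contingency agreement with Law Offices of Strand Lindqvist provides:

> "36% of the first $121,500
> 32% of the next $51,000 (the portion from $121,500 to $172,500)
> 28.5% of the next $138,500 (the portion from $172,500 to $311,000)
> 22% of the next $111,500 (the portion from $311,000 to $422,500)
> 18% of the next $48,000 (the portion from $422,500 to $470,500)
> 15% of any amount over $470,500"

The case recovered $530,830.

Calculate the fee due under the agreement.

First $121,500 at 36% = $43,740.00
Next $51,000 at 32% = $16,320.00
Next $138,500 at 28.5% = $39,472.50
Next $111,500 at 22% = $24,530.00
Next $48,000 at 18% = $8,640.00
Remaining $60,330 at 15% = $9,049.50
Fee: $43,740.00 + $16,320.00 + $39,472.50 + $24,530.00 + $8,640.00 + $9,049.50 = $141,752.00

$141,752.00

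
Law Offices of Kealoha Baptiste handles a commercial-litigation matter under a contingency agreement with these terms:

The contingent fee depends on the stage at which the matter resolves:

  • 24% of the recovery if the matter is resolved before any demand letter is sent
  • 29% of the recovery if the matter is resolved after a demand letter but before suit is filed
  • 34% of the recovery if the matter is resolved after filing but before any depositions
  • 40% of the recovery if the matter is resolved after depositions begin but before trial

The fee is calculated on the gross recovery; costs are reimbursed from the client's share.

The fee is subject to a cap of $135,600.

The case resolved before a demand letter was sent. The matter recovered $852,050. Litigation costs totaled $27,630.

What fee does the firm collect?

Fee base is the gross recovery, $852,050; costs are reimbursed separately.
The matter resolved before a demand letter was sent, so the 24% rate applies.
$852,050 × 24% = $204,492.00
$204,492.00 exceeds the $135,600 cap, so the fee is capped at $135,600.00.

$135,600.00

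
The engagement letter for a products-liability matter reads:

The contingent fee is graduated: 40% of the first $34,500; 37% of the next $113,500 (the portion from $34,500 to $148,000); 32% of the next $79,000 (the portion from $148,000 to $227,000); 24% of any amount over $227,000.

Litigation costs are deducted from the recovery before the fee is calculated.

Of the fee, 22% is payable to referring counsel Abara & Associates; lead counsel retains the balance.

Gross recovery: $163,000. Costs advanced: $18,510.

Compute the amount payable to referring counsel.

$11,989.19

Fee base (net of costs): $163,000 − $18,510 = $144,490
First $34,500 at 40% = $13,800.00
Remaining $109,990 at 37% = $40,696.30
Fee: $13,800.00 + $40,696.30 = $54,496.30
Referral share: 22% of $54,496.30 = $11,989.19; lead counsel retains $54,496.30 − $11,989.19 = $42,507.11.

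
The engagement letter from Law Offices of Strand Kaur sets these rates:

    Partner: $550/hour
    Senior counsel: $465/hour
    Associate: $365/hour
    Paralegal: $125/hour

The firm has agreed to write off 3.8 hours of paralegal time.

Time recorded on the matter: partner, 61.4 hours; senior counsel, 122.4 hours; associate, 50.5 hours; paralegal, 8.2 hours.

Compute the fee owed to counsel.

Partner: 61.4 × $550 = $33,770.00
Senior counsel: 122.4 × $465 = $56,916.00
Associate: 50.5 × $365 = $18,432.50
Paralegal: 8.2 × $125 = $1,025.00
Subtotal: $110,143.50
Write-off: 3.8 × $125 = $475.00
Total: $110,143.50 − $475.00 = $109,668.50

$109,668.50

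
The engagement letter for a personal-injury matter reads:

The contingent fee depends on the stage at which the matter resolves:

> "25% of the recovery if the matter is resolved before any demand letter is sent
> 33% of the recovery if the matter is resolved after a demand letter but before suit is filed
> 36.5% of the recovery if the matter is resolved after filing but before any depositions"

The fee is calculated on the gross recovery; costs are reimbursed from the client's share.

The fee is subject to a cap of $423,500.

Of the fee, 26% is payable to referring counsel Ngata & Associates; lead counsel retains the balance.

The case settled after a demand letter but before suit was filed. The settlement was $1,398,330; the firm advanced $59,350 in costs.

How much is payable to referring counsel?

$110,110.00

Fee base is the gross recovery, $1,398,330; costs are reimbursed separately.
The matter settled after a demand letter but before suit was filed, so the 33% rate applies.
$1,398,330 × 33% = $461,448.90
$461,448.90 exceeds the $423,500 cap, so the fee is capped at $423,500.00.
Referral share: 26% of $423,500.00 = $110,110.00; lead counsel retains $423,500.00 − $110,110.00 = $313,390.00.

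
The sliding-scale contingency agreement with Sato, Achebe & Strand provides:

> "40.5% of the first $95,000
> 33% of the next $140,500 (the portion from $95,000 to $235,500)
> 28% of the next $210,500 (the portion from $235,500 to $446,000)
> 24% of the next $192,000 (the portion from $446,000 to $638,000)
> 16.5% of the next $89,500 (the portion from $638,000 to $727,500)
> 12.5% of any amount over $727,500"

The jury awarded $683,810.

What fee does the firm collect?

First $95,000 at 40.5% = $38,475.00
Next $140,500 at 33% = $46,365.00
Next $210,500 at 28% = $58,940.00
Next $192,000 at 24% = $46,080.00
Remaining $45,810 at 16.5% = $7,558.65
Fee: $38,475.00 + $46,365.00 + $58,940.00 + $46,080.00 + $7,558.65 = $197,418.65

$197,418.65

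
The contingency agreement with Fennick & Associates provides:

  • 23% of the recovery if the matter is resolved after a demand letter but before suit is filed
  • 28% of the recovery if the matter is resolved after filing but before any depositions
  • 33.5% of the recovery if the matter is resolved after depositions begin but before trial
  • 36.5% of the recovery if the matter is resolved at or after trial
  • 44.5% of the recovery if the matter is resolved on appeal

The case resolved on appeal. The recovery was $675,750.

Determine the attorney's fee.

$300,708.75

The matter resolved on appeal, so the 44.5% rate applies.
$675,750 × 44.5% = $300,708.75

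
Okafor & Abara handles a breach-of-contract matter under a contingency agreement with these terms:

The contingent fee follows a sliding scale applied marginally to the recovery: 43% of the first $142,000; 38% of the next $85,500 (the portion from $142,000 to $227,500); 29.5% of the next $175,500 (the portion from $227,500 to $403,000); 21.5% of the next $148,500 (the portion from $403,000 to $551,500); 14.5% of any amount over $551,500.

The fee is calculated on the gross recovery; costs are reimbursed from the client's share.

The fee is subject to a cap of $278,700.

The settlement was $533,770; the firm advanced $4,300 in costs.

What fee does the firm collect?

Fee base is the gross recovery, $533,770; costs are reimbursed separately.
First $142,000 at 43% = $61,060.00
Next $85,500 at 38% = $32,490.00
Next $175,500 at 29.5% = $51,772.50
Remaining $130,770 at 21.5% = $28,115.55
Fee: $61,060.00 + $32,490.00 + $51,772.50 + $28,115.55 = $173,438.05
$173,438.05 is under the $278,700 cap.

$173,438.05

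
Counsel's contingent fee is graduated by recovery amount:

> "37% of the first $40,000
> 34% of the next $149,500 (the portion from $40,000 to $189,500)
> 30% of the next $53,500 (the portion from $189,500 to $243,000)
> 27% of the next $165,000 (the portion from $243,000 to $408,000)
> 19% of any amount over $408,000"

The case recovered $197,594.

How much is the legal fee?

First $40,000 at 37% = $14,800.00
Next $149,500 at 34% = $50,830.00
Remaining $8,094 at 30% = $2,428.20
Fee: $14,800.00 + $50,830.00 + $2,428.20 = $68,058.20

$68,058.20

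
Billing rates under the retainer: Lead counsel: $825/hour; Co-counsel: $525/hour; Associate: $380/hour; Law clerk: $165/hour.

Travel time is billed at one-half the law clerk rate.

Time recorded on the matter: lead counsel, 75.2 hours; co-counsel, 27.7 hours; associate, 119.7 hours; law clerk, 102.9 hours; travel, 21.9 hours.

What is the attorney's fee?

Lead counsel: 75.2 × $825 = $62,040.00
Co-counsel: 27.7 × $525 = $14,542.50
Associate: 119.7 × $380 = $45,486.00
Law clerk: 102.9 × $165 = $16,978.50
Subtotal: $62,040.00 + $14,542.50 + $45,486.00 + $16,978.50 = $139,047.00
Travel: 21.9 × ($165 ÷ 2) = 21.9 × $82.50 = $1,806.75
Total: $139,047.00 + $1,806.75 = $140,853.75

$140,853.75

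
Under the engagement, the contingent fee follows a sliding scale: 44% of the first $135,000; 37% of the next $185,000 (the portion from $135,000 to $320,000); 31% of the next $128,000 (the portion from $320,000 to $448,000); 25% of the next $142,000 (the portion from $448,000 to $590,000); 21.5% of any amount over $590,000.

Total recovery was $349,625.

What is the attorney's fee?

$137,033.75

First $135,000 at 44% = $59,400.00
Next $185,000 at 37% = $68,450.00
Remaining $29,625 at 31% = $9,183.75
Fee: $59,400.00 + $68,450.00 + $9,183.75 = $137,033.75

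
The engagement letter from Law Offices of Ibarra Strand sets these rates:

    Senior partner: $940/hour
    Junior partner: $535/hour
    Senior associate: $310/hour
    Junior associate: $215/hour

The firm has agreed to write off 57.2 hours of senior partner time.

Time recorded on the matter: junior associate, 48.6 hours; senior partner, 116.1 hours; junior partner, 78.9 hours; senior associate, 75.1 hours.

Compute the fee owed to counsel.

$131,307.50

Senior partner: 116.1 × $940 = $109,134.00
Junior partner: 78.9 × $535 = $42,211.50
Senior associate: 75.1 × $310 = $23,281.00
Junior associate: 48.6 × $215 = $10,449.00
Subtotal: $185,075.50
Write-off: 57.2 × $940 = $53,768.00
Total: $185,075.50 − $53,768.00 = $131,307.50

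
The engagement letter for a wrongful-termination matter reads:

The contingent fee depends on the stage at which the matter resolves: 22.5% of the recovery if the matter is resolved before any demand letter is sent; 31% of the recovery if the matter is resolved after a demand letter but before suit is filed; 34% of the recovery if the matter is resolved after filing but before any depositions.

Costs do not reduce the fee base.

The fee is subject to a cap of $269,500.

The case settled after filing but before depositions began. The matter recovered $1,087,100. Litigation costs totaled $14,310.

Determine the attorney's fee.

Fee base is the gross recovery, $1,087,100; costs are reimbursed separately.
The matter settled after filing but before depositions began, so the 34% rate applies.
$1,087,100 × 34% = $369,614.00
$369,614.00 exceeds the $269,500 cap, so the fee is capped at $269,500.00.

$269,500.00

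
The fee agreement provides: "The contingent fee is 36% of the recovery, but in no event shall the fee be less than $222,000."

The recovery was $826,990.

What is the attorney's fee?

36% of $826,990 = $297,716.40
That exceeds the $222,000 minimum.

$297,716.40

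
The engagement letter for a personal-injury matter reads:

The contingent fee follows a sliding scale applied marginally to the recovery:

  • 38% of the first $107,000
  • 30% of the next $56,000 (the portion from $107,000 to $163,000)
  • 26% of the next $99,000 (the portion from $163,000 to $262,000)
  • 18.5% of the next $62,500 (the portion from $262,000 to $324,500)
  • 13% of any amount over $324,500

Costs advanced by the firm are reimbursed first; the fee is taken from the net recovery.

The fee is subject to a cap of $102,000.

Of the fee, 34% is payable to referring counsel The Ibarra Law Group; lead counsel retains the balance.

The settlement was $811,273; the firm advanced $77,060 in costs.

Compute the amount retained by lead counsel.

Fee base (net of costs): $811,273 − $77,060 = $734,213
First $107,000 at 38% = $40,660.00
Next $56,000 at 30% = $16,800.00
Next $99,000 at 26% = $25,740.00
Next $62,500 at 18.5% = $11,562.50
Remaining $409,713 at 13% = $53,262.69
Fee: $40,660.00 + $16,800.00 + $25,740.00 + $11,562.50 + $53,262.69 = $148,025.19
$148,025.19 exceeds the $102,000 cap, so the fee is capped at $102,000.00.
Referral share: 34% of $102,000.00 = $34,680.00; lead counsel retains $102,000.00 − $34,680.00 = $67,320.00.

$67,320.00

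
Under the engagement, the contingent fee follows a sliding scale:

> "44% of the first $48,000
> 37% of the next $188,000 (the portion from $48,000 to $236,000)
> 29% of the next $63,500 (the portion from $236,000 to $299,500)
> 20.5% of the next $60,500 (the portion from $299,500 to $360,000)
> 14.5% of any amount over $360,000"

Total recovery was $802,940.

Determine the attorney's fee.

First $48,000 at 44% = $21,120.00
Next $188,000 at 37% = $69,560.00
Next $63,500 at 29% = $18,415.00
Next $60,500 at 20.5% = $12,402.50
Remaining $442,940 at 14.5% = $64,226.30
Fee: $21,120.00 + $69,560.00 + $18,415.00 + $12,402.50 + $64,226.30 = $185,723.80

$185,723.80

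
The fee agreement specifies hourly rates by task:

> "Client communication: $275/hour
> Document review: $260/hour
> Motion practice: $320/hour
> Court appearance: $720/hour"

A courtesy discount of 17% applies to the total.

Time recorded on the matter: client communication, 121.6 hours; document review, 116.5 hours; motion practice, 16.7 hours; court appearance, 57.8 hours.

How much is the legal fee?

Client communication: 121.6 × $275 = $33,440.00
Document review: 116.5 × $260 = $30,290.00
Motion practice: 16.7 × $320 = $5,344.00
Court appearance: 57.8 × $720 = $41,616.00
Subtotal: $110,690.00
Less 17% discount: −$18,817.30
Total: $110,690.00 − $18,817.30 = $91,872.70

$91,872.70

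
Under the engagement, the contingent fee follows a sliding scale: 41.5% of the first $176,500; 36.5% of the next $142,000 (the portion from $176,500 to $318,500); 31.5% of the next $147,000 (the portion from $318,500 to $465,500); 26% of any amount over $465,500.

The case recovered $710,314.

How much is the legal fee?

First $176,500 at 41.5% = $73,247.50
Next $142,000 at 36.5% = $51,830.00
Next $147,000 at 31.5% = $46,305.00
Remaining $244,814 at 26% = $63,651.64
Fee: $73,247.50 + $51,830.00 + $46,305.00 + $63,651.64 = $235,034.14

$235,034.14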